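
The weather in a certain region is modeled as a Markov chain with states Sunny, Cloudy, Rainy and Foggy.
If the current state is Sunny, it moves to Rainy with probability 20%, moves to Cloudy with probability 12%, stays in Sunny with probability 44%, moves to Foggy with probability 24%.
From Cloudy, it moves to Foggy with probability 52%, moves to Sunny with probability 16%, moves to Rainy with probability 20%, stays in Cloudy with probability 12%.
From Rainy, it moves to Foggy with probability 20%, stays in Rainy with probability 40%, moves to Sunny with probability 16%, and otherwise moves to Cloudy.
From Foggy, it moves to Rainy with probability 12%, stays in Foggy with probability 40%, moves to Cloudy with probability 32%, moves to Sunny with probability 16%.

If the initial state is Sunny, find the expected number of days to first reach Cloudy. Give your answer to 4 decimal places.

4.9573

Let t(s) be the expected number of days to first reach Cloudy from state s, with t(Cloudy) = 0. Conditioning on the first day:
t(Sunny) = 1 + 0.44·t(Sunny) + 0.2·t(Rainy) + 0.24·t(Foggy)
t(Rainy) = 1 + 0.16·t(Sunny) + 0.4·t(Rainy) + 0.2·t(Foggy)
t(Foggy) = 1 + 0.16·t(Sunny) + 0.12·t(Rainy) + 0.4·t(Foggy)
Solving: t(Sunny) = 4.9573, t(Rainy) = 4.2694, t(Foggy) = 3.8425.
Expected days from Sunny to Cloudy: 4.9573.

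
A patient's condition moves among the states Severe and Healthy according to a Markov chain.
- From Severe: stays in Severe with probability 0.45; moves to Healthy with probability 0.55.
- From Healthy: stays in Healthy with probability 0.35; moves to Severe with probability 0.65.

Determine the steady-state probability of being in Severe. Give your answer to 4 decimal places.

0.5417

Let the stationary distribution be π with π = πP and π_1 + π_2 = 1.
π_1 = 0.45·π_1 + 0.65·π_2
Solving with the normalization constraint gives π = (0.5417, 0.4583).
So the stationary probability of Severe is 0.5417.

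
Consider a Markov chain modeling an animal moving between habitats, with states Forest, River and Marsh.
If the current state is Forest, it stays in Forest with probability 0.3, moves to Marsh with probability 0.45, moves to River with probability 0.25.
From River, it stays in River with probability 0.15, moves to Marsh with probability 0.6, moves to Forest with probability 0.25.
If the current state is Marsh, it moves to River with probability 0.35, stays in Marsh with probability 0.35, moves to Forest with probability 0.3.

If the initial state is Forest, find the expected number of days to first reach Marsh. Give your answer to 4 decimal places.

Let t(s) be the expected number of days to first reach Marsh from state s, with t(Marsh) = 0. Conditioning on the first day:
t(Forest) = 1 + 0.3·t(Forest) + 0.25·t(River)
t(River) = 1 + 0.25·t(Forest) + 0.15·t(River)
Solving: t(Forest) = 2.0657, t(River) = 1.7840.
Expected days from Forest to Marsh: 2.0657.

2.0657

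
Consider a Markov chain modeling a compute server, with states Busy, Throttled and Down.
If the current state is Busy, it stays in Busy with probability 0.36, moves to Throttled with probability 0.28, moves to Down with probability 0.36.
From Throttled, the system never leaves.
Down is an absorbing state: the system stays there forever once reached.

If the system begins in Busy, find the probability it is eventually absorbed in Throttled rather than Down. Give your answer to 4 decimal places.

0.4375

Let h(s) be the probability of absorption at Throttled starting from transient state s. Then h(Throttled) = 1 and h(Down) = 0. By first-step analysis:
h(Busy) = 0.36·h(Busy) + 0.28·1 + 0.36·0
Solving: h(Busy) = 0.4375.
Starting from Busy, the probability is 0.4375.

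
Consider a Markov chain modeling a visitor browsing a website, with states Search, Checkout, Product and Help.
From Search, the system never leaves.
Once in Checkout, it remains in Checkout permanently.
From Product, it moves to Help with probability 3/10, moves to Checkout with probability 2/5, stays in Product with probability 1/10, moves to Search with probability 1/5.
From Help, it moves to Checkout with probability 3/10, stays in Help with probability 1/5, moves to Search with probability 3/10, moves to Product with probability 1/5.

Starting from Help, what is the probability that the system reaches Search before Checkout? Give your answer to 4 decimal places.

Let h(s) be the probability of absorption at Search starting from transient state s. Then h(Search) = 1 and h(Checkout) = 0. By first-step analysis:
h(Product) = 0.2·1 + 0.4·0 + 0.1·h(Product) + 0.3·h(Help)
h(Help) = 0.3·1 + 0.3·0 + 0.2·h(Product) + 0.2·h(Help)
Solving: h(Product) = 0.3788, h(Help) = 0.4697.
Starting from Help, the probability is 0.4697.

0.4697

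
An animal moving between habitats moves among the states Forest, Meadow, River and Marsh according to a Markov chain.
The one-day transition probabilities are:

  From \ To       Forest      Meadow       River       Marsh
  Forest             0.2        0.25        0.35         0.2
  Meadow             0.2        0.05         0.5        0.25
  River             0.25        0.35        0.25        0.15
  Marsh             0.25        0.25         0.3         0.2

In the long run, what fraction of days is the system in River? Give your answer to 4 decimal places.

Let the stationary distribution be π with π = πP and π_1 + π_2 + π_3 + π_4 = 1.
π_1 = 0.2·π_1 + 0.2·π_2 + 0.25·π_3 + 0.25·π_4
π_2 = 0.25·π_1 + 0.05·π_2 + 0.35·π_3 + 0.25·π_4
π_3 = 0.35·π_1 + 0.5·π_2 + 0.25·π_3 + 0.3·π_4
Solving with the normalization constraint gives π = (0.2268, 0.2368, 0.3416, 0.1948).
So the stationary probability of River is 0.3416.

0.3416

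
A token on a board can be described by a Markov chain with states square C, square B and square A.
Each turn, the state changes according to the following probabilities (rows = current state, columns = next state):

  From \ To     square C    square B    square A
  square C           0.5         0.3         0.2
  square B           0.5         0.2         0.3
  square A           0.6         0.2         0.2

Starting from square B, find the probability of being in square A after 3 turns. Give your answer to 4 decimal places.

Propagate the distribution vector 3 turns from square B.
After 0 turns: (0.0000, 1.0000, 0.0000)
After 1 turn: (0.5000, 0.2000, 0.3000)
After 2 turns: (0.5300, 0.2500, 0.2200)
After 3 turns: (0.5220, 0.2530, 0.2250)
P(in square A after 3 turns) = 0.2250

0.2250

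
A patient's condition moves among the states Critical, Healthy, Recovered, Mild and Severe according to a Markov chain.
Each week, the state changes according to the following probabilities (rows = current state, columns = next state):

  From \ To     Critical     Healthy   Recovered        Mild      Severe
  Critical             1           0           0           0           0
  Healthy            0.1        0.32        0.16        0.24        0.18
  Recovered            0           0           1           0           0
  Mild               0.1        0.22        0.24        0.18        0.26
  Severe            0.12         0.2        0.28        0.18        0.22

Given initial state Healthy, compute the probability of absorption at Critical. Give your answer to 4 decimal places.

Let h(s) be the probability of absorption at Critical starting from transient state s. Then h(Critical) = 1 and h(Recovered) = 0. By first-step analysis:
h(Healthy) = 0.1·1 + 0.32·h(Healthy) + 0.16·0 + 0.24·h(Mild) + 0.18·h(Severe)
h(Mild) = 0.1·1 + 0.22·h(Healthy) + 0.24·0 + 0.18·h(Mild) + 0.26·h(Severe)
h(Severe) = 0.12·1 + 0.2·h(Healthy) + 0.28·0 + 0.18·h(Mild) + 0.22·h(Severe)
Solving: h(Healthy) = 0.3403, h(Mild) = 0.3126, h(Severe) = 0.3132.
Starting from Healthy, the probability is 0.3403.

0.3403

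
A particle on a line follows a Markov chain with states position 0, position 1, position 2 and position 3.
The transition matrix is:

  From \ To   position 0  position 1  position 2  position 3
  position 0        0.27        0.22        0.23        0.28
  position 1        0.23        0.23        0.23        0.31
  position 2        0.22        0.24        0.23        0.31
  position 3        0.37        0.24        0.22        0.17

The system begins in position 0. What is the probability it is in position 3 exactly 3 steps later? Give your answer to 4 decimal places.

0.2649

Propagate the distribution vector 3 steps from position 0.
After 0 steps: (1.0000, 0.0000, 0.0000, 0.0000)
After 1 step: (0.2700, 0.2200, 0.2300, 0.2800)
After 2 steps: (0.2777, 0.2324, 0.2272, 0.2627)
After 3 steps: (0.2756, 0.2321, 0.2274, 0.2649)
P(in position 3 after 3 steps) = 0.2649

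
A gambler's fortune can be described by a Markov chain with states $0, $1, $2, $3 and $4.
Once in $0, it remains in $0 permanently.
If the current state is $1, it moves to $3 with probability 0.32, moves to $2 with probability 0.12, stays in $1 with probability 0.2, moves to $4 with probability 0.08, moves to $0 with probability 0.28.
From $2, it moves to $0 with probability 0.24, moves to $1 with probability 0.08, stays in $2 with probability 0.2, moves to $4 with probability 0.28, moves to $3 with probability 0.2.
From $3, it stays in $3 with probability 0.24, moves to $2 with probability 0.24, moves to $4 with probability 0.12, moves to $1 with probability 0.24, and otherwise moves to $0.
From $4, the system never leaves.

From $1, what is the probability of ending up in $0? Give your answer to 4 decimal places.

0.6585

Let h(s) be the probability of absorption at $0 starting from transient state s. Then h($0) = 1 and h($4) = 0. By first-step analysis:
h($1) = 0.28·1 + 0.2·h($1) + 0.12·h($2) + 0.32·h($3) + 0.08·0
h($2) = 0.24·1 + 0.08·h($1) + 0.2·h($2) + 0.2·h($3) + 0.28·0
h($3) = 0.16·1 + 0.24·h($1) + 0.24·h($2) + 0.24·h($3) + 0.12·0
Solving: h($1) = 0.6585, h($2) = 0.5108, h($3) = 0.5798.
Starting from $1, the probability is 0.6585.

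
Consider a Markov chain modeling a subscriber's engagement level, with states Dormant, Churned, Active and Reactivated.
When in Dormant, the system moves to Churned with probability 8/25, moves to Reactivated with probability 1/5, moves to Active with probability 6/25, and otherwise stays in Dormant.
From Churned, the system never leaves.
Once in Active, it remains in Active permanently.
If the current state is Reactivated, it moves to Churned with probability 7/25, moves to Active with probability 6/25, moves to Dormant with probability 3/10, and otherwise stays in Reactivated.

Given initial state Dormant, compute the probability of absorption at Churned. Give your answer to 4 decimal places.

Let h(s) be the probability of absorption at Churned starting from transient state s. Then h(Churned) = 1 and h(Active) = 0. By first-step analysis:
h(Dormant) = 0.24·h(Dormant) + 0.32·1 + 0.24·0 + 0.2·h(Reactivated)
h(Reactivated) = 0.3·h(Dormant) + 0.28·1 + 0.24·0 + 0.18·h(Reactivated)
Solving: h(Dormant) = 0.5653, h(Reactivated) = 0.5483.
Starting from Dormant, the probability is 0.5653.

0.5653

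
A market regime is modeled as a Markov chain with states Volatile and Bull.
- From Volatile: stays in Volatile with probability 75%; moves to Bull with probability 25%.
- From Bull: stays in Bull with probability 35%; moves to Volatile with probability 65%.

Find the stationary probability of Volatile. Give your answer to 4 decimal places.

Let the stationary distribution be π with π = πP and π_1 + π_2 = 1.
π_1 = 0.75·π_1 + 0.65·π_2
Solving with the normalization constraint gives π = (0.7222, 0.2778).
So the stationary probability of Volatile is 0.7222.

0.7222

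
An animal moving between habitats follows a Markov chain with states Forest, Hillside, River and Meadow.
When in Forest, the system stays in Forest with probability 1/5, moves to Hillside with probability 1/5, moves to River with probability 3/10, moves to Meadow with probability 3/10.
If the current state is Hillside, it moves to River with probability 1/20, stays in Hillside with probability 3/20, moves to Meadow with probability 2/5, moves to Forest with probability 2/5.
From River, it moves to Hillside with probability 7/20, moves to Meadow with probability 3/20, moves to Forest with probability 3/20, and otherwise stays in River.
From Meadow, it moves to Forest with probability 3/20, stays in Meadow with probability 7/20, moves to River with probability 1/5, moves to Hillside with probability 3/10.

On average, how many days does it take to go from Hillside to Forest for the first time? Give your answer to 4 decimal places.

3.6098

Let t(s) be the expected number of days to first reach Forest from state s, with t(Forest) = 0. Conditioning on the first day:
t(Hillside) = 1 + 0.15·t(Hillside) + 0.05·t(River) + 0.4·t(Meadow)
t(River) = 1 + 0.35·t(Hillside) + 0.35·t(River) + 0.15·t(Meadow)
t(Meadow) = 1 + 0.3·t(Hillside) + 0.2·t(River) + 0.35·t(Meadow)
Solving: t(Hillside) = 3.6098, t(River) = 4.5444, t(Meadow) = 4.6028.
Expected days from Hillside to Forest: 3.6098.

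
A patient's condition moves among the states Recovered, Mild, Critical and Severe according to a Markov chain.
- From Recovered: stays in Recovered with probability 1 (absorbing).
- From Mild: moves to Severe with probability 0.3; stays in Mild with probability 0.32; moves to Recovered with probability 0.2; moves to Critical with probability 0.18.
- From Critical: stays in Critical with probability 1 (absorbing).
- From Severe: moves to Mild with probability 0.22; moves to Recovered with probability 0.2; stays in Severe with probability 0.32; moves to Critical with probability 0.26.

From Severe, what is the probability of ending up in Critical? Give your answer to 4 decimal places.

0.5459

Let h(s) be the probability of absorption at Critical starting from transient state s. Then h(Critical) = 1 and h(Recovered) = 0. By first-step analysis:
h(Mild) = 0.2·0 + 0.32·h(Mild) + 0.18·1 + 0.3·h(Severe)
h(Severe) = 0.2·0 + 0.22·h(Mild) + 0.26·1 + 0.32·h(Severe)
Solving: h(Mild) = 0.5055, h(Severe) = 0.5459.
Starting from Severe, the probability is 0.5459.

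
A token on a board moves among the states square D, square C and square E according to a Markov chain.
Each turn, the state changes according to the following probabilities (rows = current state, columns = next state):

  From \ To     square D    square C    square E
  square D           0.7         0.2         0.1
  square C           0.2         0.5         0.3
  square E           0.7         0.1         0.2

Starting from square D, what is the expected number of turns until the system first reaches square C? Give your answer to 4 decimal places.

5.2941

Let t(s) be the expected number of turns to first reach square C from state s, with t(square C) = 0. Conditioning on the first turn:
t(square D) = 1 + 0.7·t(square D) + 0.1·t(square E)
t(square E) = 1 + 0.7·t(square D) + 0.2·t(square E)
Solving: t(square D) = 5.2941, t(square E) = 5.8824.
Expected turns from square D to square C: 5.2941.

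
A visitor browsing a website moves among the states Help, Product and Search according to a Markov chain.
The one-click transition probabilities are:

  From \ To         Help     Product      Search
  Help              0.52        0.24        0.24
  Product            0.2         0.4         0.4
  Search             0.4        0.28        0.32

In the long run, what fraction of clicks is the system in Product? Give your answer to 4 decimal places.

Let the stationary distribution be π with π = πP and π_1 + π_2 + π_3 = 1.
π_1 = 0.52·π_1 + 0.2·π_2 + 0.4·π_3
π_2 = 0.24·π_1 + 0.4·π_2 + 0.28·π_3
Solving with the normalization constraint gives π = (0.3862, 0.3006, 0.3132).
So the stationary probability of Product is 0.3006.

0.3006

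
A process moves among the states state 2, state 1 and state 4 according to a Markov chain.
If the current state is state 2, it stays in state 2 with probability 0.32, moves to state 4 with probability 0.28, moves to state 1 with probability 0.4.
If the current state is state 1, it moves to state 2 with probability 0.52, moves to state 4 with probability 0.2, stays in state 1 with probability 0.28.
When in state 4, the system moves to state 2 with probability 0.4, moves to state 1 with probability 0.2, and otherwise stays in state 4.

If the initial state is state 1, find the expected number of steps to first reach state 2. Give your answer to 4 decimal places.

2.0408

Let t(s) be the expected number of steps to first reach state 2 from state s, with t(state 2) = 0. Conditioning on the first step:
t(state 1) = 1 + 0.28·t(state 1) + 0.2·t(state 4)
t(state 4) = 1 + 0.2·t(state 1) + 0.4·t(state 4)
Solving: t(state 1) = 2.0408, t(state 4) = 2.3469.
Expected steps from state 1 to state 2: 2.0408.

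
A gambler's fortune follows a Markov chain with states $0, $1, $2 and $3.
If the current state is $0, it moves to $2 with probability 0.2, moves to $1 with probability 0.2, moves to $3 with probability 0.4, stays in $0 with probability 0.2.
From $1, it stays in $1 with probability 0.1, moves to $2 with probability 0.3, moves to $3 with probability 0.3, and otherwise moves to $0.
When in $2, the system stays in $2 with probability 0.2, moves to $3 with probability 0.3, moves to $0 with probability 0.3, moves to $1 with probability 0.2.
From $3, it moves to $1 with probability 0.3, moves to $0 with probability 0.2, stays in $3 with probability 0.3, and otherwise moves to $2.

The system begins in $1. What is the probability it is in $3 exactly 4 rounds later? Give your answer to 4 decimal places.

0.3243

Propagate the distribution vector 4 rounds from $1.
After 0 rounds: (0.0000, 1.0000, 0.0000, 0.0000)
After 1 round: (0.3000, 0.1000, 0.3000, 0.3000)
After 2 rounds: (0.2400, 0.2200, 0.2100, 0.3300)
After 3 rounds: (0.2430, 0.2110, 0.2220, 0.3240)
After 4 rounds: (0.2433, 0.2113, 0.2211, 0.3243)
P(in $3 after 4 rounds) = 0.3243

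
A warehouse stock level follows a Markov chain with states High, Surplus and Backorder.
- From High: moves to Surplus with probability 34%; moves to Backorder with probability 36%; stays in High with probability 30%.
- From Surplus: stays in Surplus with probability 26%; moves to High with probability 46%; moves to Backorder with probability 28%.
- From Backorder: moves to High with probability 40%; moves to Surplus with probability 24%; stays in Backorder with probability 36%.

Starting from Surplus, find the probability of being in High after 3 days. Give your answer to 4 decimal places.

Propagate the distribution vector 3 days from Surplus.
After 0 days: (0.0000, 1.0000, 0.0000)
After 1 day: (0.4600, 0.2600, 0.2800)
After 2 days: (0.3696, 0.2912, 0.3392)
After 3 days: (0.3805, 0.2828, 0.3367)
P(in High after 3 days) = 0.3805

0.3805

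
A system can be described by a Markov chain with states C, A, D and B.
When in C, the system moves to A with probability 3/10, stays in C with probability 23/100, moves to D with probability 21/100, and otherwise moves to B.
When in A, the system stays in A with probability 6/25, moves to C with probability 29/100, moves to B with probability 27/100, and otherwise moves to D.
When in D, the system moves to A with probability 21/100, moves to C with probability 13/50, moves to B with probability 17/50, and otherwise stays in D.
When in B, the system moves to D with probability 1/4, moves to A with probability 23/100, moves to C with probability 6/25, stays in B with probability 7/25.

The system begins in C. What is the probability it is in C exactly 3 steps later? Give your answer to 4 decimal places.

0.2539

Propagate the distribution vector 3 steps from C.
After 0 steps: (1.0000, 0.0000, 0.0000, 0.0000)
After 1 step: (0.2300, 0.3000, 0.2100, 0.2600)
After 2 steps: (0.2569, 0.2449, 0.2132, 0.2850)
After 3 steps: (0.2539, 0.2462, 0.2147, 0.2852)
P(in C after 3 steps) = 0.2539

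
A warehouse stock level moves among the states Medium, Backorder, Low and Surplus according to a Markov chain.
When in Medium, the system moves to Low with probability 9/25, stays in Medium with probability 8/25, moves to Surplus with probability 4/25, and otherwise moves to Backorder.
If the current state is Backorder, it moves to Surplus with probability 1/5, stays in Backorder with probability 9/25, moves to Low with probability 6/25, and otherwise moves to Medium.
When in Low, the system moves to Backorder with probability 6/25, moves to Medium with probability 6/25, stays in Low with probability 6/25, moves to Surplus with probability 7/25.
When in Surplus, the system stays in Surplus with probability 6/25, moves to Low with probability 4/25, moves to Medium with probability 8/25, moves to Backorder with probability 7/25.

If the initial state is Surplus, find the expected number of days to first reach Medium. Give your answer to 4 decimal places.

3.7237

Let t(s) be the expected number of days to first reach Medium from state s, with t(Medium) = 0. Conditioning on the first day:
t(Backorder) = 1 + 0.36·t(Backorder) + 0.24·t(Low) + 0.2·t(Surplus)
t(Low) = 1 + 0.24·t(Backorder) + 0.24·t(Low) + 0.28·t(Surplus)
t(Surplus) = 1 + 0.28·t(Backorder) + 0.16·t(Low) + 0.24·t(Surplus)
Solving: t(Backorder) = 4.2356, t(Low) = 4.0252, t(Surplus) = 3.7237.
Expected days from Surplus to Medium: 3.7237.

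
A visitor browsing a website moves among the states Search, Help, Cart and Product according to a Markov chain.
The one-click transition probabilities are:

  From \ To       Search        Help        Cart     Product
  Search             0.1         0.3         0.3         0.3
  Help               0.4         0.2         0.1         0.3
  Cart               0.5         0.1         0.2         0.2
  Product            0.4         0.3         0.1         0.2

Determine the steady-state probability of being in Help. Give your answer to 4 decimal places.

Let the stationary distribution be π with π = πP and π_1 + π_2 + π_3 + π_4 = 1.
π_1 = 0.1·π_1 + 0.4·π_2 + 0.5·π_3 + 0.4·π_4
π_2 = 0.3·π_1 + 0.2·π_2 + 0.1·π_3 + 0.3·π_4
π_3 = 0.3·π_1 + 0.1·π_2 + 0.2·π_3 + 0.1·π_4
Solving with the normalization constraint gives π = (0.3217, 0.2395, 0.1826, 0.2561).
So the stationary probability of Help is 0.2395.

0.2395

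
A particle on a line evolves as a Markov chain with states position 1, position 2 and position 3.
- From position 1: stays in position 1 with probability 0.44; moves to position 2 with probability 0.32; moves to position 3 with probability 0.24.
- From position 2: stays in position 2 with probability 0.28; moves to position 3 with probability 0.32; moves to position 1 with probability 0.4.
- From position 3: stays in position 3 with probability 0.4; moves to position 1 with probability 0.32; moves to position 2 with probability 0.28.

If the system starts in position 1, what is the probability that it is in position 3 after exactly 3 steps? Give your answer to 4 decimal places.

0.3124

Propagate the distribution vector 3 steps from position 1.
After 0 steps: (1.0000, 0.0000, 0.0000)
After 1 step: (0.4400, 0.3200, 0.2400)
After 2 steps: (0.3984, 0.2976, 0.3040)
After 3 steps: (0.3916, 0.2959, 0.3124)
P(in position 3 after 3 steps) = 0.3124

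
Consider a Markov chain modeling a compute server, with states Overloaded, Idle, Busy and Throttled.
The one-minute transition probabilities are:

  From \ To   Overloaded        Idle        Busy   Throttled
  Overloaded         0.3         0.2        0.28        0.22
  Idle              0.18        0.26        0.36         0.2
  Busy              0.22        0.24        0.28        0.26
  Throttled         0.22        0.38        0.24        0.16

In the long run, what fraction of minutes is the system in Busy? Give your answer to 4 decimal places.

0.2927

Let the stationary distribution be π with π = πP and π_1 + π_2 + π_3 + π_4 = 1.
π_1 = 0.3·π_1 + 0.18·π_2 + 0.22·π_3 + 0.22·π_4
π_2 = 0.2·π_1 + 0.26·π_2 + 0.24·π_3 + 0.38·π_4
π_3 = 0.28·π_1 + 0.36·π_2 + 0.28·π_3 + 0.24·π_4
Solving with the normalization constraint gives π = (0.2276, 0.2661, 0.2927, 0.2136).
So the stationary probability of Busy is 0.2927.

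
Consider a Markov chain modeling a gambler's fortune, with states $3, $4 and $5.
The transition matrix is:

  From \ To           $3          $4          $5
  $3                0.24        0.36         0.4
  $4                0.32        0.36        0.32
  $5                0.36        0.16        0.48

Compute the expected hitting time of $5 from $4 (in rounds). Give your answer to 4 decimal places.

Let t(s) be the expected number of rounds to first reach $5 from state s, with t($5) = 0. Conditioning on the first round:
t($3) = 1 + 0.24·t($3) + 0.36·t($4)
t($4) = 1 + 0.32·t($3) + 0.36·t($4)
Solving: t($3) = 2.6940, t($4) = 2.9095.
Expected rounds from $4 to $5: 2.9095.

2.9095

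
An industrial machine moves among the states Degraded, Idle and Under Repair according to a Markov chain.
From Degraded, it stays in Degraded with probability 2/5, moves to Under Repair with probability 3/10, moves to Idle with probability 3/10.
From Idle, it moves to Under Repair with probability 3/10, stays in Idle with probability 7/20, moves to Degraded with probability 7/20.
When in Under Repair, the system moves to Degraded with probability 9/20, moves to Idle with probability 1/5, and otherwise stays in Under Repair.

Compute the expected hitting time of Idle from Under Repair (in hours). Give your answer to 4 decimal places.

4.1176

Let t(s) be the expected number of hours to first reach Idle from state s, with t(Idle) = 0. Conditioning on the first hour:
t(Degraded) = 1 + 0.4·t(Degraded) + 0.3·t(Under Repair)
t(Under Repair) = 1 + 0.45·t(Degraded) + 0.35·t(Under Repair)
Solving: t(Degraded) = 3.7255, t(Under Repair) = 4.1176.
Expected hours from Under Repair to Idle: 4.1176.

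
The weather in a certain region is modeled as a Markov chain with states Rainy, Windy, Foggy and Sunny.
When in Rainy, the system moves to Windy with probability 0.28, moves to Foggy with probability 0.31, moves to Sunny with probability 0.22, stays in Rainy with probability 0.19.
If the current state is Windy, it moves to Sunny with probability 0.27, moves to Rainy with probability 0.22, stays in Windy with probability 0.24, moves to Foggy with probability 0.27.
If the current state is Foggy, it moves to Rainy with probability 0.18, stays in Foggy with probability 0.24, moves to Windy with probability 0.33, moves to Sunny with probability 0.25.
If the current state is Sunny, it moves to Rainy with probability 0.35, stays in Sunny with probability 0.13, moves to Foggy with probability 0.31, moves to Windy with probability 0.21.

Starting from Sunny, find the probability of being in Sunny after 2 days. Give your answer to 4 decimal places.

0.2281

Propagate the distribution vector 2 days from Sunny.
After 0 days: (0.0000, 0.0000, 0.0000, 1.0000)
After 1 day: (0.3500, 0.2100, 0.3100, 0.1300)
After 2 days: (0.2140, 0.2780, 0.2799, 0.2281)
P(in Sunny after 2 days) = 0.2281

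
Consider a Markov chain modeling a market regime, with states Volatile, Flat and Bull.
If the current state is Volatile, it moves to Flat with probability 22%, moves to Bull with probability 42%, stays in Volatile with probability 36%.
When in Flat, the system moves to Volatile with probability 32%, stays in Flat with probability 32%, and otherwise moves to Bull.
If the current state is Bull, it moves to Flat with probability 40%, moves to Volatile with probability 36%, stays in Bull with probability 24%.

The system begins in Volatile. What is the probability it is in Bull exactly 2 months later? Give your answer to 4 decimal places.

Sum over the intermediate state after 1 month:
P = P(Volatile→Volatile)·P(Volatile→Bull) + P(Volatile→Flat)·P(Flat→Bull) + P(Volatile→Bull)·P(Bull→Bull)
  = 0.36×0.42 + 0.22×0.36 + 0.42×0.24
  = 0.1512 + 0.0792 + 0.1008 = 0.3312

0.3312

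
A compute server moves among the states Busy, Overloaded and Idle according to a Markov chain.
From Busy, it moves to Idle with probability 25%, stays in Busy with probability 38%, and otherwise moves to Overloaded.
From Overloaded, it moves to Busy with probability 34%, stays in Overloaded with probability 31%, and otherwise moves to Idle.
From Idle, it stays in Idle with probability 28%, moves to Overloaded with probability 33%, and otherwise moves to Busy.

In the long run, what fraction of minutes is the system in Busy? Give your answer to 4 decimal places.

0.3694

Let the stationary distribution be π with π = πP and π_1 + π_2 + π_3 = 1.
π_1 = 0.38·π_1 + 0.34·π_2 + 0.39·π_3
π_2 = 0.37·π_1 + 0.31·π_2 + 0.33·π_3
Solving with the normalization constraint gives π = (0.3694, 0.3380, 0.2926).
So the stationary probability of Busy is 0.3694.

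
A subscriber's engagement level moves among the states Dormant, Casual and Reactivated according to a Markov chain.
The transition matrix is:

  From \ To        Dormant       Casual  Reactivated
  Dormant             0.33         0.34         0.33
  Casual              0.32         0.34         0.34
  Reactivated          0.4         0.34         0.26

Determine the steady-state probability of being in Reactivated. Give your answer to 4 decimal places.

0.3116

Let the stationary distribution be π with π = πP and π_1 + π_2 + π_3 = 1.
π_1 = 0.33·π_1 + 0.32·π_2 + 0.4·π_3
π_2 = 0.34·π_1 + 0.34·π_2 + 0.34·π_3
Solving with the normalization constraint gives π = (0.3484, 0.3400, 0.3116).
So the stationary probability of Reactivated is 0.3116.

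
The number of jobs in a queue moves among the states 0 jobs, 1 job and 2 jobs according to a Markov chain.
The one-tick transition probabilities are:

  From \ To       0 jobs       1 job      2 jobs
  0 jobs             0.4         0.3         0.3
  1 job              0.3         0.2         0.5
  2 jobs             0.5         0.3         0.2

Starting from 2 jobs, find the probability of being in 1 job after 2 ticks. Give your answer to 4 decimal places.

0.2700

Sum over the intermediate state after 1 tick:
P = P(2 jobs→0 jobs)·P(0 jobs→1 job) + P(2 jobs→1 job)·P(1 job→1 job) + P(2 jobs→2 jobs)·P(2 jobs→1 job)
  = 0.5×0.3 + 0.3×0.2 + 0.2×0.3
  = 0.1500 + 0.0600 + 0.0600 = 0.2700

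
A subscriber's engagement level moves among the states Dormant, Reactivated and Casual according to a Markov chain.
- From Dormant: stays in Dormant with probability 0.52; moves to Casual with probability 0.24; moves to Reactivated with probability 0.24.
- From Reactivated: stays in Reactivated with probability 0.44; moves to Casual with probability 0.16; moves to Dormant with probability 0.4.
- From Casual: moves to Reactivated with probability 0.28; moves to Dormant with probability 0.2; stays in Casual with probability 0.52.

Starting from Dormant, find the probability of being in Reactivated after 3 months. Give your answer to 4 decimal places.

Propagate the distribution vector 3 months from Dormant.
After 0 months: (1.0000, 0.0000, 0.0000)
After 1 month: (0.5200, 0.2400, 0.2400)
After 2 months: (0.4144, 0.2976, 0.2880)
After 3 months: (0.3921, 0.3110, 0.2968)
P(in Reactivated after 3 months) = 0.3110

0.3110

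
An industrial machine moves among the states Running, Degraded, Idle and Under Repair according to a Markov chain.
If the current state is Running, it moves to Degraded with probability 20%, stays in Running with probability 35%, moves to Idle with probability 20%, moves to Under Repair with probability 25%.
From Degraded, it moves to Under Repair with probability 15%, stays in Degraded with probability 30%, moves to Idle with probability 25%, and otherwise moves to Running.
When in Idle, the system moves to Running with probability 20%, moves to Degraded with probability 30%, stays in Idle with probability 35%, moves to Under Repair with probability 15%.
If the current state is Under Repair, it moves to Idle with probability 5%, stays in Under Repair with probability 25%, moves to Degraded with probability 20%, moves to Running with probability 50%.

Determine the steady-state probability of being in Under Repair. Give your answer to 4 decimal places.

0.2040

Let the stationary distribution be π with π = πP and π_1 + π_2 + π_3 + π_4 = 1.
π_1 = 0.35·π_1 + 0.3·π_2 + 0.2·π_3 + 0.5·π_4
π_2 = 0.2·π_1 + 0.3·π_2 + 0.3·π_3 + 0.2·π_4
π_3 = 0.2·π_1 + 0.25·π_2 + 0.35·π_3 + 0.05·π_4
Solving with the normalization constraint gives π = (0.3362, 0.2460, 0.2138, 0.2040).
So the stationary probability of Under Repair is 0.2040.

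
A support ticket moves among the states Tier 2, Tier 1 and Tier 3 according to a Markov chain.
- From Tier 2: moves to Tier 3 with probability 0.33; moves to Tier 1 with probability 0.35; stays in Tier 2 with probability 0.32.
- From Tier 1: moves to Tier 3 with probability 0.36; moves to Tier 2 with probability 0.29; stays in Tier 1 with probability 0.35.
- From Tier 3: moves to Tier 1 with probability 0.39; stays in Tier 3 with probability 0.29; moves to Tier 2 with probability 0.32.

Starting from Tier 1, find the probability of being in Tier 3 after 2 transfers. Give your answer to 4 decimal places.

Sum over the intermediate state after 1 transfer:
P = P(Tier 1→Tier 2)·P(Tier 2→Tier 3) + P(Tier 1→Tier 1)·P(Tier 1→Tier 3) + P(Tier 1→Tier 3)·P(Tier 3→Tier 3)
  = 0.29×0.33 + 0.35×0.36 + 0.36×0.29
  = 0.0957 + 0.1260 + 0.1044 = 0.3261

0.3261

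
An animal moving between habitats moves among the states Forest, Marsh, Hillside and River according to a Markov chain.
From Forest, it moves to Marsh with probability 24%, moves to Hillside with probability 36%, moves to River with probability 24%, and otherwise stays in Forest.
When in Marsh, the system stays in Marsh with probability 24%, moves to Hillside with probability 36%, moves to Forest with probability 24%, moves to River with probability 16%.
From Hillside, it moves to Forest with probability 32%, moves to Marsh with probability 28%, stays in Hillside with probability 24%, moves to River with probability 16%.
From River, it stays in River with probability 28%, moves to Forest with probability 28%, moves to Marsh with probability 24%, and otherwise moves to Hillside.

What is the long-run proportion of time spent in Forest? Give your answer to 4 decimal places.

Let the stationary distribution be π with π = πP and π_1 + π_2 + π_3 + π_4 = 1.
π_1 = 0.16·π_1 + 0.24·π_2 + 0.32·π_3 + 0.28·π_4
π_2 = 0.24·π_1 + 0.24·π_2 + 0.28·π_3 + 0.24·π_4
π_3 = 0.36·π_1 + 0.36·π_2 + 0.24·π_3 + 0.2·π_4
Solving with the normalization constraint gives π = (0.2514, 0.2517, 0.2922, 0.2047).
So the stationary probability of Forest is 0.2514.

0.2514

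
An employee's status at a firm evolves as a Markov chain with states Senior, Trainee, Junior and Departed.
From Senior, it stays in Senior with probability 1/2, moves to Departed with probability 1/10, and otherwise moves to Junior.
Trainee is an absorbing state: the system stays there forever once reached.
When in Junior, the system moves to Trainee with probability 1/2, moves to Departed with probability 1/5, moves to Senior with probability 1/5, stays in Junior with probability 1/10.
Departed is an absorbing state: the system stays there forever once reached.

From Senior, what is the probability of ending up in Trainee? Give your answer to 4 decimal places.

Let h(s) be the probability of absorption at Trainee starting from transient state s. Then h(Trainee) = 1 and h(Departed) = 0. By first-step analysis:
h(Senior) = 0.5·h(Senior) + 0.4·h(Junior) + 0.1·0
h(Junior) = 0.2·h(Senior) + 0.5·1 + 0.1·h(Junior) + 0.2·0
Solving: h(Senior) = 0.5405, h(Junior) = 0.6757.
Starting from Senior, the probability is 0.5405.

0.5405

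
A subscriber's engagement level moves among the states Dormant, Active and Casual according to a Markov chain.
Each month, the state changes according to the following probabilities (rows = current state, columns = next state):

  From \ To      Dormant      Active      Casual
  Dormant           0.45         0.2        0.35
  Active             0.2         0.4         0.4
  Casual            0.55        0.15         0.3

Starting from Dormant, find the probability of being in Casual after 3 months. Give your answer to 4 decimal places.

0.3440

Propagate the distribution vector 3 months from Dormant.
After 0 months: (1.0000, 0.0000, 0.0000)
After 1 month: (0.4500, 0.2000, 0.3500)
After 2 months: (0.4350, 0.2225, 0.3425)
After 3 months: (0.4286, 0.2274, 0.3440)
P(in Casual after 3 months) = 0.3440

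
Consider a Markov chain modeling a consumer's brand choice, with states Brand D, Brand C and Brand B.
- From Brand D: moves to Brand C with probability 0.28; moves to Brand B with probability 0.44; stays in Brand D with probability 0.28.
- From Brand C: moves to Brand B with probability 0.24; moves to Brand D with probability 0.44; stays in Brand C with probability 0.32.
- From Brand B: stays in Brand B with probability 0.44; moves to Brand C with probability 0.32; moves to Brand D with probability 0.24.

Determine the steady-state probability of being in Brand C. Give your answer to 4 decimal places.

0.3074

Let the stationary distribution be π with π = πP and π_1 + π_2 + π_3 = 1.
π_1 = 0.28·π_1 + 0.44·π_2 + 0.24·π_3
π_2 = 0.28·π_1 + 0.32·π_2 + 0.32·π_3
Solving with the normalization constraint gives π = (0.3140, 0.3074, 0.3785).
So the stationary probability of Brand C is 0.3074.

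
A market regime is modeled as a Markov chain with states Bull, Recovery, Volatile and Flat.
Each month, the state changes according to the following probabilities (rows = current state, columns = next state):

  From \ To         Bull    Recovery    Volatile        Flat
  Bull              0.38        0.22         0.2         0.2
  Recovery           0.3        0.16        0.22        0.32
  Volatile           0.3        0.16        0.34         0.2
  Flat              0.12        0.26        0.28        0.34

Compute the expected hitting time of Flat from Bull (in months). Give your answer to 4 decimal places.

4.4784

Let t(s) be the expected number of months to first reach Flat from state s, with t(Flat) = 0. Conditioning on the first month:
t(Bull) = 1 + 0.38·t(Bull) + 0.22·t(Recovery) + 0.2·t(Volatile)
t(Recovery) = 1 + 0.3·t(Bull) + 0.16·t(Recovery) + 0.22·t(Volatile)
t(Volatile) = 1 + 0.3·t(Bull) + 0.16·t(Recovery) + 0.34·t(Volatile)
Solving: t(Bull) = 4.4784, t(Recovery) = 3.9721, t(Volatile) = 4.5137.
Expected months from Bull to Flat: 4.4784.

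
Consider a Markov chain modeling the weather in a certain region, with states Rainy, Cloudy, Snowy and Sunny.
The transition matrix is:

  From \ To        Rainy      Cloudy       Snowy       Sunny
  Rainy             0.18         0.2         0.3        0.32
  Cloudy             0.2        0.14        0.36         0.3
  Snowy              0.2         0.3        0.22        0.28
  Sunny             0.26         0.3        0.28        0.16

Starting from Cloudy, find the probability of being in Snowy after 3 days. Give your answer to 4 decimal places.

0.2885

Propagate the distribution vector 3 days from Cloudy.
After 0 days: (0.0000, 1.0000, 0.0000, 0.0000)
After 1 day: (0.2000, 0.1400, 0.3600, 0.3000)
After 2 days: (0.2140, 0.2576, 0.2736, 0.2548)
After 3 days: (0.2110, 0.2374, 0.2885, 0.2631)
P(in Snowy after 3 days) = 0.2885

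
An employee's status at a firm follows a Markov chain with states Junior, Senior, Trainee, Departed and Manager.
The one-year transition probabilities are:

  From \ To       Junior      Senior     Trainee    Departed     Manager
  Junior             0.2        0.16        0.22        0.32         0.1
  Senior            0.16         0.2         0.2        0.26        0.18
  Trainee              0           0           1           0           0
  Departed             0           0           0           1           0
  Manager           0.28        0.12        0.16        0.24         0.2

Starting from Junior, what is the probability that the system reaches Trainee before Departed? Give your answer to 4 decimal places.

0.4107

Let h(s) be the probability of absorption at Trainee starting from transient state s. Then h(Trainee) = 1 and h(Departed) = 0. By first-step analysis:
h(Junior) = 0.2·h(Junior) + 0.16·h(Senior) + 0.22·1 + 0.32·0 + 0.1·h(Manager)
h(Senior) = 0.16·h(Junior) + 0.2·h(Senior) + 0.2·1 + 0.26·0 + 0.18·h(Manager)
h(Manager) = 0.28·h(Junior) + 0.12·h(Senior) + 0.16·1 + 0.24·0 + 0.2·h(Manager)
Solving: h(Junior) = 0.4107, h(Senior) = 0.4238, h(Manager) = 0.4073.
Starting from Junior, the probability is 0.4107.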